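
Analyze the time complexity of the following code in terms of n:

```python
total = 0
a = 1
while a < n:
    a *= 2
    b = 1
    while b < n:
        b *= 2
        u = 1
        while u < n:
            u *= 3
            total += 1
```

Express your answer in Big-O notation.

Each loop level contributes: log n × log n × log n. Multiplying the contributions gives O(log^3 n).

Answer: O(log^3 n)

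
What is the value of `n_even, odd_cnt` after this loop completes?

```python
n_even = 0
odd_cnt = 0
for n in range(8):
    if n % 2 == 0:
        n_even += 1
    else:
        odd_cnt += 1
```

Count evens and odds in range(8)
`n_even, odd_cnt` takes the values: (0, 0) → (1, 0) → (1, 1) → (2, 1) → (2, 2) → (3, 2) → (3, 3) → (4, 3) → (4, 4)

Answer: 4, 4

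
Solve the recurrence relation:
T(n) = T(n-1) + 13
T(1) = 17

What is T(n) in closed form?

Unrolling: T(n) = T(1) + 13·(n-1) = 17 + 13(n-1) = 13n + 4.

Answer: T(n) = 13n + 4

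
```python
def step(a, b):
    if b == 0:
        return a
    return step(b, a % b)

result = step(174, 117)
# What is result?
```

step(174, 117) -> step(117, 57) -> step(57, 3) -> step(3, 0) -> 3

Answer: 3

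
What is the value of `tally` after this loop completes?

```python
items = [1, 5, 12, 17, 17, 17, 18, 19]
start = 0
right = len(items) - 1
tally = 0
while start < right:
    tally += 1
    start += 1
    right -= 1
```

Iterations until pointers meet (list length 8)
`tally` takes the values: 0 → 1 → 2 → 3 → 4

Answer: 4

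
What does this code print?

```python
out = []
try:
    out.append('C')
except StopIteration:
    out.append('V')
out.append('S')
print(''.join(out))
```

Execution trace: 'C' (try body, no exception) → 'S' (after the try/except). Output: CS

Answer: CS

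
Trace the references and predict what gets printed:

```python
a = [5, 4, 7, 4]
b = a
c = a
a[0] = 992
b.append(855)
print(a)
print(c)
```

Key concept: multiple aliases.
Step by step:
`a = [5, 4, 7, 4]` → a = [5, 4, 7, 4]
`b = a` → b = [5, 4, 7, 4] (same object as a)
`c = a` → c = [5, 4, 7, 4] (same object as a, b)
`a[0] = 992` → a = [992, 4, 7, 4] (same object as b, c); b = [992, 4, 7, 4] (same object as a, c); c = [992, 4, 7, 4] (same object as a, b)
`b.append(855)` → a = [992, 4, 7, 4, 855] (same object as b, c); b = [992, 4, 7, 4, 855] (same object as a, c); c = [992, 4, 7, 4, 855] (same object as a, b)
`print(a)` → prints [992, 4, 7, 4, 855]
`print(c)` → prints [992, 4, 7, 4, 855]

Answer:
[992, 4, 7, 4, 855]
[992, 4, 7, 4, 855]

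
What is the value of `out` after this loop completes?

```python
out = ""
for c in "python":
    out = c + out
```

Reverse 'python'
`out` takes the values: "" → "p" → "yp" → "typ" → "htyp" → "ohtyp" → "nohtyp"

Answer: "nohtyp"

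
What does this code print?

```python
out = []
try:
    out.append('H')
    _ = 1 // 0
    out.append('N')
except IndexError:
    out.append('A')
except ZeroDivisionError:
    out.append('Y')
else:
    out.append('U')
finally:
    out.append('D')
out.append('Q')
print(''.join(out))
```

Execution trace: 'H' (try body) → 'Y' (except ZeroDivisionError) → 'D' (finally) → 'Q' (after the try/except). Output: HYDQ

Answer: HYDQ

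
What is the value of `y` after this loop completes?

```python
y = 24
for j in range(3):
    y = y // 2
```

Halve 3 times: 24 // 2^3 = 3
`y` takes the values: 24 → 12 → 6 → 3

Answer: 3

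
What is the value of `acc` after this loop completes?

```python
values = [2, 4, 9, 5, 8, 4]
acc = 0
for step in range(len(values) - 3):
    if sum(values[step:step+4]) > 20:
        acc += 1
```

Count windows with sum > 20
`acc` takes the values: 0 → 1 → 2

Answer: 2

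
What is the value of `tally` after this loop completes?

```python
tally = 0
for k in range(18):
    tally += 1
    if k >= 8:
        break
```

Loop breaks when k reaches 8, tally is 9
`tally` takes the values: 0 → 1 → 2 → 3 → 4 → 5 → 6 → 7 → 8 → 9

Answer: 9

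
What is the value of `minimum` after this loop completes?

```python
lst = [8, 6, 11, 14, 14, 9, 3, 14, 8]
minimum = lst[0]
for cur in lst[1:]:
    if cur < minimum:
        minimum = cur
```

Minimum of [8, 6, 11, 14, 14, 9, 3, 14, 8]
`minimum` takes the values: 8 → 6 → 3

Answer: 3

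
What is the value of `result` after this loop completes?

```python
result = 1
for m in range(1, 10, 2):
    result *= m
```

Product of 1, 3, 5, ... up to 9
`result` takes the values: 1 → 3 → 15 → 105 → 945

Answer: 945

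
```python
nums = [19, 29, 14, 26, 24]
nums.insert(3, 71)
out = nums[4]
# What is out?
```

Trace:
`nums = [19, 29, 14, 26, 24]` → nums = [19, 29, 14, 26, 24]
`nums.insert(3, 71)` → nums = [19, 29, 14, 71, 26, 24]
`out = nums[4]` → out = 26
So out = 26

Answer: 26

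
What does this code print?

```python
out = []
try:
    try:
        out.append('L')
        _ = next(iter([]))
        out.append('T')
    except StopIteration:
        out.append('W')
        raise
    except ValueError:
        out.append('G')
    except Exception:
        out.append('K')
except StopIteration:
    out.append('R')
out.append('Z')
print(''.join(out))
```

Execution trace: 'L' (inner try body) → 'W' (inner except StopIteration) → 'R' (outer except StopIteration) → 'Z' (after the try/except). Output: LWRZ

Answer: LWRZ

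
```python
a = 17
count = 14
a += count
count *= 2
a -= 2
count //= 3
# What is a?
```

Trace:
`a = 17` → a = 17
`count = 14` → count = 14
`a += count` → a = 31
`count *= 2` → count = 28
`a -= 2` → a = 29
`count //= 3` → count = 9
So a = 29

Answer: 29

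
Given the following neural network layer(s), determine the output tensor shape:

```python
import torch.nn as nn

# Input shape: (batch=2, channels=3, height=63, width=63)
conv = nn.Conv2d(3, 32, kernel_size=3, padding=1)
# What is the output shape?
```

Input: (2, 3, 63, 63) -> Output: (2, 32, 63, 63)

Answer: (2, 32, 63, 63)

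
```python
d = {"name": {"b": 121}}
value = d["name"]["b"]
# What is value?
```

Trace:
`d = {"name": {"b": 121}}` → d = {'name': {'b': 121}}
`value = d["name"]["b"]` → value = 121
So value = 121

Answer: 121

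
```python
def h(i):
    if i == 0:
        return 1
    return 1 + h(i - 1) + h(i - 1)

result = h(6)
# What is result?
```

h(i) = 1 + 2·h(i-1), h(0)=1. Closed form: (1+1)·2^6 - 1 = 127.

Answer: 127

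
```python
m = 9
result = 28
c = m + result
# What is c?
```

Trace:
`m = 9` → m = 9
`result = 28` → result = 28
`c = m + result` → c = 37
So c = 37

Answer: 37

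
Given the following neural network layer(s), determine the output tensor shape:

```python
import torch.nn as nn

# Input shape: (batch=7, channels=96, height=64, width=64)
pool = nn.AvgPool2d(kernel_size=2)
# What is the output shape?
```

Input: (7, 96, 64, 64) -> Output: (7, 96, 32, 32)

Answer: (7, 96, 32, 32)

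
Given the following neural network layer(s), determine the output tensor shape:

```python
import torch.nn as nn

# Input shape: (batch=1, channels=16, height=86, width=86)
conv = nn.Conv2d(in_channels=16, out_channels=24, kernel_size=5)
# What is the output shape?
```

Input: (1, 16, 86, 86) -> Output: (1, 24, 82, 82)

Answer: (1, 24, 82, 82)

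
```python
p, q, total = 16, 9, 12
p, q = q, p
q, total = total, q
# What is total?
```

Trace:
`p, q, total = 16, 9, 12` → p = 16; q = 9; total = 12
`p, q = q, p` → p = 9; q = 16
`q, total = total, q` → q = 12; total = 16
So total = 16

Answer: 16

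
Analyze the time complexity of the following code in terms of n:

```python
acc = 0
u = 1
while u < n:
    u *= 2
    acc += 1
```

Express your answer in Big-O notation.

Each loop level contributes: log n. Multiplying the contributions gives O(log n).

Answer: O(log n)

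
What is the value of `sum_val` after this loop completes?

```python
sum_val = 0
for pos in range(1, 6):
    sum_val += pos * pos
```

Sum of squares 1² to 5² = 55
`sum_val` takes the values: 0 → 1 → 5 → 14 → 30 → 55

Answer: 55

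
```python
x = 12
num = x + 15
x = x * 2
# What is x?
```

Trace:
`x = 12` → x = 12
`num = x + 15` → num = 27
`x = x * 2` → x = 24
So x = 24

Answer: 24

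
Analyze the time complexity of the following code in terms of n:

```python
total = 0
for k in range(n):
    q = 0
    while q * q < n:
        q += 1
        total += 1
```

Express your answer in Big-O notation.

Each loop level contributes: n × √n. Multiplying the contributions gives O(n√n).

Answer: O(n√n)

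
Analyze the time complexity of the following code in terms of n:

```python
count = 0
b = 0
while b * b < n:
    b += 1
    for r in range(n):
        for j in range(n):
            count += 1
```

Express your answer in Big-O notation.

Each loop level contributes: √n × n × n. Multiplying the contributions gives O(n^2√n).

Answer: O(n^2√n)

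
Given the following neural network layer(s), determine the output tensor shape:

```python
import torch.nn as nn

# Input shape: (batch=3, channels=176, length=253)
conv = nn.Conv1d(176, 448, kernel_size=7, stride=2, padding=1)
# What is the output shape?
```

Input: (3, 176, 253) -> Output: (3, 448, 125)

Answer: (3, 448, 125)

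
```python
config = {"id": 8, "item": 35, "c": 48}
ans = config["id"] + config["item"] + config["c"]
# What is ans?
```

Trace:
`config = {"id": 8, "item": 35, "c": 48}` → config = {'id': 8, 'item': 35, 'c': 48}
`ans = config["id"] + config["item"] + config["c"]` → ans = 91
So ans = 91

Answer: 91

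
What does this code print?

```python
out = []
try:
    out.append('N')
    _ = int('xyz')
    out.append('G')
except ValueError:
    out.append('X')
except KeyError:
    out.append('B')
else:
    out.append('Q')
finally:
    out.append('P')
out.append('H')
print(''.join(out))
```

Execution trace: 'N' (try body) → 'X' (except ValueError) → 'P' (finally) → 'H' (after the try/except). Output: NXPH

Answer: NXPH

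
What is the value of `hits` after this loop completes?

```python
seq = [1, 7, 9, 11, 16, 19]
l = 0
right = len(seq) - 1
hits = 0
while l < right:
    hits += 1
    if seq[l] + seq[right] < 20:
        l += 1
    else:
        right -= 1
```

Steps to find pair summing to 20
`hits` takes the values: 0 → 1 → 2 → 3 → 4 → 5

Answer: 5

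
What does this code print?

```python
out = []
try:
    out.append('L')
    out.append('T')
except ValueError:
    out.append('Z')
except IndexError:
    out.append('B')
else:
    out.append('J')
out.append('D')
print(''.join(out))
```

Execution trace: 'L' (try body) → 'T' (try body, no exception) → 'J' (else) → 'D' (after the try/except). Output: LTJD

Answer: LTJD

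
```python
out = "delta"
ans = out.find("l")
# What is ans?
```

Trace:
`out = "delta"` → out = 'delta'
`ans = out.find("l")` → ans = 2
So ans = 2

Answer: 2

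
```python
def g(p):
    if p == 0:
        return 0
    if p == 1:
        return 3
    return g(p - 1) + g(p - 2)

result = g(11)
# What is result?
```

Build up from base cases: g(0)=0, g(1)=3, g(2)=3, g(3)=6, g(4)=9, g(5)=15, g(6)=24, ..., g(11)=267

Answer: 267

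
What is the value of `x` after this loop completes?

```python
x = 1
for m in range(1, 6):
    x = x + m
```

Start at 1, add 1 through 5
`x` takes the values: 1 → 2 → 4 → 7 → 11 → 16

Answer: 16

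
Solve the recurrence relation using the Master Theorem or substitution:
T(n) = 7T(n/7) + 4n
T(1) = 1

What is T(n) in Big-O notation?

By Master Theorem: a=7, b=7, f(n)=4n. Since log_7(7) = 1 and f(n) = Θ(n^1), Case 2 applies. T(n) = O(n log n).

Answer: O(n log n)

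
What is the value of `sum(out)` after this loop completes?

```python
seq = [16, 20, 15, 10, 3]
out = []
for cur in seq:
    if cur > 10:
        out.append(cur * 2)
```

Sum of doubled values > 10
`out` takes the values: [] → [32] → [32, 40] → [32, 40, 30]
So `sum(out)` = 102

Answer: 102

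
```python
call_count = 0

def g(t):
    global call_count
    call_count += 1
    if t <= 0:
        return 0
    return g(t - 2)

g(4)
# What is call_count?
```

Linear recursion stepping by 2: 3 calls from t=4 down to ≤0.

Answer: 3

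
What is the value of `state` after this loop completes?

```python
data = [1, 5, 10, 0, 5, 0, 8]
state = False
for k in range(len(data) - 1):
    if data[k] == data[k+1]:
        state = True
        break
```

Check consecutive duplicates in [1, 5, 10, 0, 5, 0, 8]
`state` takes the values: False

Answer: False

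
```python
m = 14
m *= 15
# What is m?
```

Trace:
`m = 14` → m = 14
`m *= 15` → m = 210
So m = 210

Answer: 210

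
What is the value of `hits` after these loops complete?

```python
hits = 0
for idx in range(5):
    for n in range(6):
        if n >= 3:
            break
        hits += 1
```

Inner breaks at 3, outer runs 5 times
`hits` takes the values: 0 → 1 → 2 → 3 → 4 → 5 → 6 → 7 → 8 → 9 → 10 → 11 → 12 → 13 → 14 → 15

Answer: 15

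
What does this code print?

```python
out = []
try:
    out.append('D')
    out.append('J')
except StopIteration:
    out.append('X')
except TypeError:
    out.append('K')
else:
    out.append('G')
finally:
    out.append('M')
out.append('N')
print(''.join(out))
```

Execution trace: 'D' (try body) → 'J' (try body, no exception) → 'G' (else) → 'M' (finally) → 'N' (after the try/except). Output: DJGMN

Answer: DJGMN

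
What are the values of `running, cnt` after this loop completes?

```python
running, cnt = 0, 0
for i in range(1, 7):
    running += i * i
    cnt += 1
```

Sum of squares and count
`running, cnt` takes the values: (0, 0) → (1, 0) → (1, 1) → (5, 1) → (5, 2) → (14, 2) → (14, 3) → (30, 3) → (30, 4) → (55, 4) → (55, 5) → (91, 5) → (91, 6)

Answer: 91, 6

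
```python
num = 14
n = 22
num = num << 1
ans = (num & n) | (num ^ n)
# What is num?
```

Trace:
`num = 14` → num = 14
`n = 22` → n = 22
`num = num << 1` → num = 28
`ans = (num & n) | (num ^ n)` → ans = 30
So num = 28

Answer: 28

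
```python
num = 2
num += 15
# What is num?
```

Trace:
`num = 2` → num = 2
`num += 15` → num = 17
So num = 17

Answer: 17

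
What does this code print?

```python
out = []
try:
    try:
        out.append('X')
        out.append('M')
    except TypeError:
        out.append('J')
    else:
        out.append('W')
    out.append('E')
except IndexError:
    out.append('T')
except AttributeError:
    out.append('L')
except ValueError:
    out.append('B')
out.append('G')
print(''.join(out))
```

Execution trace: 'X' (inner try body) → 'M' (inner try body, no exception) → 'W' (inner else) → 'E' (try body, no exception) → 'G' (after the try/except). Output: XMWEG

Answer: XMWEG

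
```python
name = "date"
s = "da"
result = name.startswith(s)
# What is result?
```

Trace:
`name = "date"` → name = 'date'
`s = "da"` → s = 'da'
`result = name.startswith(s)` → result = True
So result = True

Answer: True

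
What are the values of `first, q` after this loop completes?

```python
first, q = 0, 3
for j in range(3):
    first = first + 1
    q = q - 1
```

first goes 0→3, q goes 3→0
`first, q` takes the values: (0, 3) → (1, 3) → (1, 2) → (2, 2) → (2, 1) → (3, 1) → (3, 0)

Answer: 3, 0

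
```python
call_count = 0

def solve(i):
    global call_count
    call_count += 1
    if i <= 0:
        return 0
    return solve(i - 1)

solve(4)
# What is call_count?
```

Linear recursion stepping by 1: 5 calls from i=4 down to ≤0.

Answer: 5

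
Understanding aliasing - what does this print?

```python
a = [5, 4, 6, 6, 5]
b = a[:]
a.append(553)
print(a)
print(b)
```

Key concept: slice [:] creates copy.
Step by step:
`a = [5, 4, 6, 6, 5]` → a = [5, 4, 6, 6, 5]
`b = a[:]` → b = [5, 4, 6, 6, 5]
`a.append(553)` → a = [5, 4, 6, 6, 5, 553]
`print(a)` → prints [5, 4, 6, 6, 5, 553]
`print(b)` → prints [5, 4, 6, 6, 5]

Answer:
[5, 4, 6, 6, 5, 553]
[5, 4, 6, 6, 5]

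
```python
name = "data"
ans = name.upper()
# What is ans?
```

Trace:
`name = "data"` → name = 'data'
`ans = name.upper()` → ans = 'DATA'
So ans = 'DATA'

Answer: 'DATA'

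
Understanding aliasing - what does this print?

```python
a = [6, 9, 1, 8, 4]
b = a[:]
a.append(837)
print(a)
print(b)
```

Key concept: slice [:] creates copy.
Step by step:
`a = [6, 9, 1, 8, 4]` → a = [6, 9, 1, 8, 4]
`b = a[:]` → b = [6, 9, 1, 8, 4]
`a.append(837)` → a = [6, 9, 1, 8, 4, 837]
`print(a)` → prints [6, 9, 1, 8, 4, 837]
`print(b)` → prints [6, 9, 1, 8, 4]

Answer:
[6, 9, 1, 8, 4, 837]
[6, 9, 1, 8, 4]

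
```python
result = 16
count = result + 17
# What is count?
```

Trace:
`result = 16` → result = 16
`count = result + 17` → count = 33
So count = 33

Answer: 33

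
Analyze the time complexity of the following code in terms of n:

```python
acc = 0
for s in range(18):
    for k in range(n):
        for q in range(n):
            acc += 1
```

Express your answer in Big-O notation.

Each loop level contributes: 1 × n × n. Multiplying the contributions gives O(n^2).

Answer: O(n^2)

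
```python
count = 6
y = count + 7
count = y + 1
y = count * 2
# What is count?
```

Trace:
`count = 6` → count = 6
`y = count + 7` → y = 13
`count = y + 1` → count = 14
`y = count * 2` → y = 28
So count = 14

Answer: 14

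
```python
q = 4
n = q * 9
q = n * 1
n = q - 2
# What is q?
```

Trace:
`q = 4` → q = 4
`n = q * 9` → n = 36
`q = n * 1` → q = 36
`n = q - 2` → n = 34
So q = 36

Answer: 36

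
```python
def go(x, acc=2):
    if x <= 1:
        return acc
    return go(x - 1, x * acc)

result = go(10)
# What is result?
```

Accumulator trace (n, acc): (10, 2) -> (9, 20) -> (8, 180) -> (7, 1440) -> (6, 10080) -> (5, 60480) -> (4, 302400) -> (3, 1209600) -> (2, 3628800) -> (1, 7257600) -> return 7257600

Answer: 7257600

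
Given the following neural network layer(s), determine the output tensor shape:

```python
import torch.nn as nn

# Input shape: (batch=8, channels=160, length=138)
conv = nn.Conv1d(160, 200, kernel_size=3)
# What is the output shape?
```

Input: (8, 160, 138) -> Output: (8, 200, 136)

Answer: (8, 200, 136)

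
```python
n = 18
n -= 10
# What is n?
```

Trace:
`n = 18` → n = 18
`n -= 10` → n = 8
So n = 8

Answer: 8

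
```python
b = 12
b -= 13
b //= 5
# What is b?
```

Trace:
`b = 12` → b = 12
`b -= 13` → b = -1
`b //= 5` → b = -1
So b = -1

Answer: -1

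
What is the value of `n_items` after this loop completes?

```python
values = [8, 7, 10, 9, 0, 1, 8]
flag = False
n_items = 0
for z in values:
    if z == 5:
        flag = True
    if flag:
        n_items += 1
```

Count elements after first 5 in [8, 7, 10, 9, 0, 1, 8]
`n_items` takes the values: 0

Answer: 0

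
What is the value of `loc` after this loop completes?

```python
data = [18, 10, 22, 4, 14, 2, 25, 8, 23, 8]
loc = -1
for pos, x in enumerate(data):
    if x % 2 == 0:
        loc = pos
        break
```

First even number index in [18, 10, 22, 4, 14, 2, 25, 8, 23, 8]
`loc` takes the values: -1 → 0

Answer: 0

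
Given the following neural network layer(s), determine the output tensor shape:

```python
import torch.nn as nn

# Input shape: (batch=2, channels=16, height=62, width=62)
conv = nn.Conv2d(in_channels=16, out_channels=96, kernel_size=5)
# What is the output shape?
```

Input: (2, 16, 62, 62) -> Output: (2, 96, 58, 58)

Answer: (2, 96, 58, 58)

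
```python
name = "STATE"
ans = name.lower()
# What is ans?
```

Trace:
`name = "STATE"` → name = 'STATE'
`ans = name.lower()` → ans = 'state'
So ans = 'state'

Answer: 'state'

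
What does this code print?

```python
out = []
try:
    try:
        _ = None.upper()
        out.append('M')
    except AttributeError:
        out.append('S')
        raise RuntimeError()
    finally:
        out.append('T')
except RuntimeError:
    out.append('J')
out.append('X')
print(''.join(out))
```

Execution trace: 'S' (inner except AttributeError) → 'T' (inner finally) → 'J' (outer except RuntimeError) → 'X' (after the try/except). Output: STJX

Answer: STJX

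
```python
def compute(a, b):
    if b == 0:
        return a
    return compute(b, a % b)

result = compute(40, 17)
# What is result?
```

compute(40, 17) -> compute(17, 6) -> compute(6, 5) -> compute(5, 1) -> compute(1, 0) -> 1

Answer: 1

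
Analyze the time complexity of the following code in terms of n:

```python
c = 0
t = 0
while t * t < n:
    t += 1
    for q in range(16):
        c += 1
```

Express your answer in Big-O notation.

Each loop level contributes: √n × 1. Multiplying the contributions gives O(√n).

Answer: O(√n)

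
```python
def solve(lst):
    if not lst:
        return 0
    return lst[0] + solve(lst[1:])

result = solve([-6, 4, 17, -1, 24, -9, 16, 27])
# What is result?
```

(-6) + 4 + 17 + (-1) + 24 + (-9) + 16 + 27 + 0 = 72

Answer: 72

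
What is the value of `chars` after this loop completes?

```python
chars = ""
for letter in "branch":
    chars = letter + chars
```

Reverse 'branch'
`chars` takes the values: "" → "b" → "rb" → "arb" → "narb" → "cnarb" → "hcnarb"

Answer: "hcnarb"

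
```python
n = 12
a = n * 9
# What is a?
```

Trace:
`n = 12` → n = 12
`a = n * 9` → a = 108
So a = 108

Answer: 108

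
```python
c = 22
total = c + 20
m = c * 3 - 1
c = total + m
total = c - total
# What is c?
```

Trace:
`c = 22` → c = 22
`total = c + 20` → total = 42
`m = c * 3 - 1` → m = 65
`c = total + m` → c = 107
`total = c - total` → total = 65
So c = 107

Answer: 107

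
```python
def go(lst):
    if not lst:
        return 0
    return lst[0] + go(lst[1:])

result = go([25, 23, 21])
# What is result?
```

25 + 23 + 21 + 0 = 69

Answer: 69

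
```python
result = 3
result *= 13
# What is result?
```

Trace:
`result = 3` → result = 3
`result *= 13` → result = 39
So result = 39

Answer: 39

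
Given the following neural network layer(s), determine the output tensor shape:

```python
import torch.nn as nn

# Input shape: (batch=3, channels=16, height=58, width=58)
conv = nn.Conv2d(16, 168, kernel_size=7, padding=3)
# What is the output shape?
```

Input: (3, 16, 58, 58) -> Output: (3, 168, 58, 58)

Answer: (3, 168, 58, 58)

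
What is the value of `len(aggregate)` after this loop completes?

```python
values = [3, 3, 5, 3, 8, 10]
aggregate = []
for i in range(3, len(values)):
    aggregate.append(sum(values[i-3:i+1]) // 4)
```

Number of 4-element averages
`aggregate` takes the values: [] → [3] → [3, 4] → [3, 4, 6]
So `len(aggregate)` = 3

Answer: 3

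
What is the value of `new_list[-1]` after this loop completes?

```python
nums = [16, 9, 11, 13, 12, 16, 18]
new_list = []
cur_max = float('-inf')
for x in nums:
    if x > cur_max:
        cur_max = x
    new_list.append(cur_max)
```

Running max ends at 18
`new_list` takes the values: [] → [16] → [16, 16] → [16, 16, 16] → [16, 16, 16, 16] → [16, 16, 16, 16, 16] → [16, 16, 16, 16, 16, 16] → [16, 16, 16, 16, 16, 16, 18]
So `new_list[-1]` = 18

Answer: 18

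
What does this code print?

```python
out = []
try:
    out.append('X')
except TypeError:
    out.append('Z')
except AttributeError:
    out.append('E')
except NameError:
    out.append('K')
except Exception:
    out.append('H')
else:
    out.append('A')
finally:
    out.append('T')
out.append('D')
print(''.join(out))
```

Execution trace: 'X' (try body, no exception) → 'A' (else) → 'T' (finally) → 'D' (after the try/except). Output: XATD

Answer: XATD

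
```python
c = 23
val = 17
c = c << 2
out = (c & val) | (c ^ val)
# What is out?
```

Trace:
`c = 23` → c = 23
`val = 17` → val = 17
`c = c << 2` → c = 92
`out = (c & val) | (c ^ val)` → out = 93
So out = 93

Answer: 93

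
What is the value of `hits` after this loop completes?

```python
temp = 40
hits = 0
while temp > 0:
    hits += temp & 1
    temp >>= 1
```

Count set bits in 40 (binary: 0b101000)
`hits` takes the values: 0 → 1 → 2

Answer: 2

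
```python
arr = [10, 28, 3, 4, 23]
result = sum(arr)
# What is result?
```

Trace:
`arr = [10, 28, 3, 4, 23]` → arr = [10, 28, 3, 4, 23]
`result = sum(arr)` → result = 68
So result = 68

Answer: 68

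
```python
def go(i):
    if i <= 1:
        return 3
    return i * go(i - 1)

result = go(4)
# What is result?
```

go(4) = 4 * 3 * 2 * 3 = 72

Answer: 72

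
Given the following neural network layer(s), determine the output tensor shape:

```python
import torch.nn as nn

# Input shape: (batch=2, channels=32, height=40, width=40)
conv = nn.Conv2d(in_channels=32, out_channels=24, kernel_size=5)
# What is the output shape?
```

Input: (2, 32, 40, 40) -> Output: (2, 24, 36, 36)

Answer: (2, 24, 36, 36)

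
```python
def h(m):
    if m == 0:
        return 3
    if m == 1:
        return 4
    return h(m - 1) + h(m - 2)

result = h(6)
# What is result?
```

Build up from base cases: h(0)=3, h(1)=4, h(2)=7, h(3)=11, h(4)=18, h(5)=29, h(6)=47

Answer: 47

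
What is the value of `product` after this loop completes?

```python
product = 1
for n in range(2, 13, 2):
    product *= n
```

Product of even numbers 2 to 12
`product` takes the values: 1 → 2 → 8 → 48 → 384 → 3840 → 46080

Answer: 46080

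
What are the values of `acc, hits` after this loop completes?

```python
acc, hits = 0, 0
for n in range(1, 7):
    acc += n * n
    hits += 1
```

Sum of squares and count
`acc, hits` takes the values: (0, 0) → (1, 0) → (1, 1) → (5, 1) → (5, 2) → (14, 2) → (14, 3) → (30, 3) → (30, 4) → (55, 4) → (55, 5) → (91, 5) → (91, 6)

Answer: 91, 6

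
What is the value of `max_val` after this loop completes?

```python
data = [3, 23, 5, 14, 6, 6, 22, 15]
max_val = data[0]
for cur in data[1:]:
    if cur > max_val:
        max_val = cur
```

Maximum of [3, 23, 5, 14, 6, 6, 22, 15]
`max_val` takes the values: 3 → 23

Answer: 23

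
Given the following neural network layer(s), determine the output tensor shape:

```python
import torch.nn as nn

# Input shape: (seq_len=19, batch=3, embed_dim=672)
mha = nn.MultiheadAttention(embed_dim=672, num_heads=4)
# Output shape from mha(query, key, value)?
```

Input: (19, 3, 672) -> Output: (19, 3, 672)

Answer: (19, 3, 672)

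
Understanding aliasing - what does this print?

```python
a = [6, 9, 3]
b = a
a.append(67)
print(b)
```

Key concept: basic list aliasing.
Step by step:
`a = [6, 9, 3]` → a = [6, 9, 3]
`b = a` → b = [6, 9, 3] (same object as a)
`a.append(67)` → a = [6, 9, 3, 67] (same object as b); b = [6, 9, 3, 67] (same object as a)
`print(b)` → prints [6, 9, 3, 67]

Answer: [6, 9, 3, 67]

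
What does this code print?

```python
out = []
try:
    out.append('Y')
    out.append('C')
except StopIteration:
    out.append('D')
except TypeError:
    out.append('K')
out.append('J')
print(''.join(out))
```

Execution trace: 'Y' (try body) → 'C' (try body, no exception) → 'J' (after the try/except). Output: YCJ

Answer: YCJ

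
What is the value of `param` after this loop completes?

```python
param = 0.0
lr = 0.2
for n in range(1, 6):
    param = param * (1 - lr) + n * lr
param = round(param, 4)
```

Moving average with lr=0.2
`param` takes the values: 0.0 → 0.2 → 0.56 → 1.048 → 1.6384 → 2.31072 → 2.3107

Answer: 2.3107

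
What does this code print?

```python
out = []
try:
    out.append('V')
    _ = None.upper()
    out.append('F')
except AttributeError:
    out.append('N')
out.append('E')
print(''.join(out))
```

Execution trace: 'V' (try body) → 'N' (except AttributeError) → 'E' (after the try/except). Output: VNE

Answer: VNE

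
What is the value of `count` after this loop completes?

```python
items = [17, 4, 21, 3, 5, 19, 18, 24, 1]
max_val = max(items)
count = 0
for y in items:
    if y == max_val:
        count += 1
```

Count of max value 24 in [17, 4, 21, 3, 5, 19, 18, 24, 1]
`count` takes the values: 0 → 1

Answer: 1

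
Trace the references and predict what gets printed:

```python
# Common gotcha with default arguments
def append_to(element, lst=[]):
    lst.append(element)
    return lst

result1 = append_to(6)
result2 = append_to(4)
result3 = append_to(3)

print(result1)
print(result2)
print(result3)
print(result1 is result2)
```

Key concept: mutable default argument gotcha.
Step by step:
`result1 = append_to(6)` → result1 = [6]
`result2 = append_to(4)` → result1 = [6, 4] (same object as result2); result2 = [6, 4] (same object as result1)
`result3 = append_to(3)` → result1 = [6, 4, 3] (same object as result2, result3); result2 = [6, 4, 3] (same object as result1, result3); result3 = [6, 4, 3] (same object as result1, result2)
`print(result1)` → prints [6, 4, 3]
`print(result2)` → prints [6, 4, 3]
`print(result3)` → prints [6, 4, 3]
`print(result1 is result2)` → prints True

Answer:
[6, 4, 3]
[6, 4, 3]
[6, 4, 3]
True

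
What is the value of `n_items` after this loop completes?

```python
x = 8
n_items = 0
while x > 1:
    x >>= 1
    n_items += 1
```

Count right shifts until 1
`n_items` takes the values: 0 → 1 → 2 → 3

Answer: 3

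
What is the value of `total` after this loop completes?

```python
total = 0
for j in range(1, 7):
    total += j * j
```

Sum of squares 1² to 6² = 91
`total` takes the values: 0 → 1 → 5 → 14 → 30 → 55 → 91

Answer: 91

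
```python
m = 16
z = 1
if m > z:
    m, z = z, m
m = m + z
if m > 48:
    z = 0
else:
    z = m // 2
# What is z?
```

Trace:
`m = 16` → m = 16
`z = 1` → z = 1
`if m > z: ...` → m > z is True → m = 1; z = 16
`m = m + z` → m = 17
`if m > 48: ...` → m > 48 is False, take else branch → z = 8
So z = 8

Answer: 8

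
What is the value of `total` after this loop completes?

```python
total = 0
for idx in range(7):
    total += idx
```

Sum of 0 to 6 = 21
`total` takes the values: 0 → 1 → 3 → 6 → 10 → 15 → 21

Answer: 21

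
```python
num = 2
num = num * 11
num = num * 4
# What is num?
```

Trace:
`num = 2` → num = 2
`num = num * 11` → num = 22
`num = num * 4` → num = 88
So num = 88

Answer: 88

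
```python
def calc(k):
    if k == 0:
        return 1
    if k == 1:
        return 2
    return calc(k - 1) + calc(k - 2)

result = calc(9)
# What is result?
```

Build up from base cases: calc(0)=1, calc(1)=2, calc(2)=3, calc(3)=5, calc(4)=8, calc(5)=13, calc(6)=21, ..., calc(9)=89

Answer: 89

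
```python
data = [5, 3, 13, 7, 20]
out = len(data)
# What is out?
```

Trace:
`data = [5, 3, 13, 7, 20]` → data = [5, 3, 13, 7, 20]
`out = len(data)` → out = 5
So out = 5

Answer: 5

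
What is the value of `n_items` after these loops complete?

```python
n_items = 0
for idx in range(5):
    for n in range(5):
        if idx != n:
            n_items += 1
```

5² - 5 (exclude diagonal)
`n_items` takes the values: 0 → 1 → 2 → 3 → 4 → 5 → 6 → 7 → 8 → 9 → 10 → 11 → 12 → 13 → 14 → 15 → 16 → 17 → 18 → 19 → 20

Answer: 20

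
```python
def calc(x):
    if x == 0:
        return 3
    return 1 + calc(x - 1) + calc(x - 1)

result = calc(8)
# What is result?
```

calc(x) = 1 + 2·calc(x-1), calc(0)=3. Closed form: (3+1)·2^8 - 1 = 1023.

Answer: 1023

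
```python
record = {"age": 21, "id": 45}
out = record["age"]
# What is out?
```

Trace:
`record = {"age": 21, "id": 45}` → record = {'age': 21, 'id': 45}
`out = record["age"]` → out = 21
So out = 21

Answer: 21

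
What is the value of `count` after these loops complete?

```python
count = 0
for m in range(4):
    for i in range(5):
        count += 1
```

4 * 5 = 20
`count` takes the values: 0 → 1 → 2 → 3 → 4 → 5 → 6 → 7 → 8 → 9 → 10 → 11 → 12 → 13 → 14 → 15 → 16 → 17 → 18 → 19 → 20

Answer: 20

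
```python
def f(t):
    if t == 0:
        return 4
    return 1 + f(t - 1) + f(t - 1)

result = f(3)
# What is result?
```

f(t) = 1 + 2·f(t-1), f(0)=4. Closed form: (4+1)·2^3 - 1 = 39.

Answer: 39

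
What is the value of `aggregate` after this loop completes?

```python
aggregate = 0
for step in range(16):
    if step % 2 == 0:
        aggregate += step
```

Sum of even numbers 0 to 15
`aggregate` takes the values: 0 → 2 → 6 → 12 → 20 → 30 → 42 → 56

Answer: 56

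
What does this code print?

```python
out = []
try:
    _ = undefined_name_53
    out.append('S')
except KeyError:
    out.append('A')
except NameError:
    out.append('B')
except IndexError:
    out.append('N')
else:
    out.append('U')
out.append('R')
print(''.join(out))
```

Execution trace: 'B' (except NameError) → 'R' (after the try/except). Output: BR

Answer: BR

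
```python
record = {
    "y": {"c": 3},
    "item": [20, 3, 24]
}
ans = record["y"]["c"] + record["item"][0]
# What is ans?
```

Trace:
`record = { ...` → record = {'y': {'c': 3}, 'item': [20, 3, 24]}
`ans = record["y"]["c"] + record["item"][0]` → ans = 23
So ans = 23

Answer: 23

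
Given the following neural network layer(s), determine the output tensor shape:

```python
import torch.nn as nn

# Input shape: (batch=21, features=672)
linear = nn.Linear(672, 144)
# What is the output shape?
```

Input: (21, 672) -> Output: (21, 144)

Answer: (21, 144)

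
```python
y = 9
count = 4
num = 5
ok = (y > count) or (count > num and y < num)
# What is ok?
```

Trace:
`y = 9` → y = 9
`count = 4` → count = 4
`num = 5` → num = 5
`ok = (y > count) or (count > num and y < num)` → ok = True
So ok = True

Answer: True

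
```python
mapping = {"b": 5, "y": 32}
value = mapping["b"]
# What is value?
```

Trace:
`mapping = {"b": 5, "y": 32}` → mapping = {'b': 5, 'y': 32}
`value = mapping["b"]` → value = 5
So value = 5

Answer: 5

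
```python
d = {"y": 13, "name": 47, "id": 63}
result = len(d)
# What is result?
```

Trace:
`d = {"y": 13, "name": 47, "id": 63}` → d = {'y': 13, 'name': 47, 'id': 63}
`result = len(d)` → result = 3
So result = 3

Answer: 3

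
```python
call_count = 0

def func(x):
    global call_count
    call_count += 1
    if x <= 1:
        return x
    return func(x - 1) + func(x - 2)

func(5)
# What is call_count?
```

Calls(x) = 1 + Calls(x-1) + Calls(x-2); Calls(0)=Calls(1)=1. For x=5 this gives 15.

Answer: 15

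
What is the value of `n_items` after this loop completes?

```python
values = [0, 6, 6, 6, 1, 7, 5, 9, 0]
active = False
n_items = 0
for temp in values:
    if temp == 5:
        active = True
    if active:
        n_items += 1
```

Count elements after first 5 in [0, 6, 6, 6, 1, 7, 5, 9, 0]
`n_items` takes the values: 0 → 1 → 2 → 3

Answer: 3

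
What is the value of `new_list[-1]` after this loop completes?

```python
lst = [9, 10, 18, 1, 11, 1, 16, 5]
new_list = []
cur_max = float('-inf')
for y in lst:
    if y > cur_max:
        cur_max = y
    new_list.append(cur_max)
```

Running max ends at 18
`new_list` takes the values: [] → [9] → [9, 10] → [9, 10, 18] → [9, 10, 18, 18] → [9, 10, 18, 18, 18] → [9, 10, 18, 18, 18, 18] → [9, 10, 18, 18, 18, 18, 18] → [9, 10, 18, 18, 18, 18, 18, 18]
So `new_list[-1]` = 18

Answer: 18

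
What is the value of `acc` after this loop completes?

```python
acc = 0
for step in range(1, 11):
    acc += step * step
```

Sum of squares 1² to 10² = 385
`acc` takes the values: 0 → 1 → 5 → 14 → 30 → 55 → 91 → 140 → 204 → 285 → 385

Answer: 385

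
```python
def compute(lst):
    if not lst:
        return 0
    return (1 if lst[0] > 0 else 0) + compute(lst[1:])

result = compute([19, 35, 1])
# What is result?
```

Count of positive elements in [19, 35, 1] = 3

Answer: 3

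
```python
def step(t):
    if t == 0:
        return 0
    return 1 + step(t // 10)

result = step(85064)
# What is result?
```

Count of digits of 85064: 5

Answer: 5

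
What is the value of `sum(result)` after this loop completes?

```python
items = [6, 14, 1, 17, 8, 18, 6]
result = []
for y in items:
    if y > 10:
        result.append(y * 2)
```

Sum of doubled values > 10
`result` takes the values: [] → [28] → [28, 34] → [28, 34, 36]
So `sum(result)` = 98

Answer: 98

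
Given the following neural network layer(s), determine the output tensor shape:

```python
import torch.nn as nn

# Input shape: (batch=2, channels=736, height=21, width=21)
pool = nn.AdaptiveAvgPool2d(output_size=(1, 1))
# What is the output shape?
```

Input: (2, 736, 21, 21) -> Output: (2, 736, 1, 1)

Answer: (2, 736, 1, 1)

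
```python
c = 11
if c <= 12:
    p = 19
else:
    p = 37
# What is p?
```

Trace:
`c = 11` → c = 11
`if c <= 12: ...` → c <= 12 is True → p = 19
So p = 19

Answer: 19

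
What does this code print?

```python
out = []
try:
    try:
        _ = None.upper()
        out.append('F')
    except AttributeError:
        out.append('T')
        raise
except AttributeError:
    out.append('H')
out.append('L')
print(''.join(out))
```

Execution trace: 'T' (except AttributeError) → 'H' (outer except AttributeError) → 'L' (after the try/except). Output: THL

Answer: THL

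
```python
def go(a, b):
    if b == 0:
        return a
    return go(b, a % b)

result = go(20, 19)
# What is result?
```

go(20, 19) -> go(19, 1) -> go(1, 0) -> 1

Answer: 1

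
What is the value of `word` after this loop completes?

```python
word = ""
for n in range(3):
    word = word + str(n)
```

Concatenate digits 0 to 2
`word` takes the values: "" → "0" → "01" → "012"

Answer: "012"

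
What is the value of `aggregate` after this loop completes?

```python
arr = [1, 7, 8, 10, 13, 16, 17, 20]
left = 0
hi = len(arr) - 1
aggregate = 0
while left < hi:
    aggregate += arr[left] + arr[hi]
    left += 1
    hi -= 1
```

Sum of pairs from ends
`aggregate` takes the values: 0 → 21 → 45 → 69 → 92

Answer: 92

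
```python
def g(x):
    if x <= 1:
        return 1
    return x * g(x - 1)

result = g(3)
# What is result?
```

g(3) = 3 * 2 * 1 = 6

Answer: 6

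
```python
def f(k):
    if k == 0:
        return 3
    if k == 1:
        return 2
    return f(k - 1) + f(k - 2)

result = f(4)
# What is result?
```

Build up from base cases: f(0)=3, f(1)=2, f(2)=5, f(3)=7, f(4)=12

Answer: 12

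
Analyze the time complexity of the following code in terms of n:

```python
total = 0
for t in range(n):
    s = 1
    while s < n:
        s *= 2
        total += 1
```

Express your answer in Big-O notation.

Each loop level contributes: n × log n. Multiplying the contributions gives O(n log n).

Answer: O(n log n)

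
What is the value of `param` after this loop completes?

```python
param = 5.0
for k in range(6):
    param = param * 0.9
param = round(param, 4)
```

Exponential decay: 5.0 * 0.9^6
`param` takes the values: 5.0 → 4.5 → 4.05 → 3.645 → 3.2805 → 2.95245 → 2.657205 → 2.6572

Answer: 2.6572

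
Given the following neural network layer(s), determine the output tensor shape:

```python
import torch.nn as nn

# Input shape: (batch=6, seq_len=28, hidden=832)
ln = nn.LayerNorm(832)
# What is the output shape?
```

Input: (6, 28, 832) -> Output: (6, 28, 832)

Answer: (6, 28, 832)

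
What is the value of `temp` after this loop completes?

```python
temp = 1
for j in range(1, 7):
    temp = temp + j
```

Start at 1, add 1 through 6
`temp` takes the values: 1 → 2 → 4 → 7 → 11 → 16 → 22

Answer: 22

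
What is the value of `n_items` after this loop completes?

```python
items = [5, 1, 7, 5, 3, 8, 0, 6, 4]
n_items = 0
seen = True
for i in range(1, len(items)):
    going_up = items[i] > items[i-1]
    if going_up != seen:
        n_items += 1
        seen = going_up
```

Count direction changes in [5, 1, 7, 5, 3, 8, 0, 6, 4]
`n_items` takes the values: 0 → 1 → 2 → 3 → 4 → 5 → 6 → 7

Answer: 7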